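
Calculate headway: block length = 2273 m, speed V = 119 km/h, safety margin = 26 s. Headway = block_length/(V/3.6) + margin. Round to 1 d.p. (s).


V = 119 / 3.6 = 33.0556 m/s
Block traversal time = 2273 / 33.0556 = 68.763 s
Headway = 68.763 + 26
Headway = 94.8 s

94.8


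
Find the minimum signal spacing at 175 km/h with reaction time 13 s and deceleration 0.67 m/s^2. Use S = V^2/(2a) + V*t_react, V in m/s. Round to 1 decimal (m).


V = 175 / 3.6 = 48.6111 m/s
Braking distance = 48.6111^2 / (2*0.67) = 1763.4628 m
Sighting distance = 48.6111 * 13 = 631.9444 m
S = 1763.4628 + 631.9444 = 2395.4 m

2395.4


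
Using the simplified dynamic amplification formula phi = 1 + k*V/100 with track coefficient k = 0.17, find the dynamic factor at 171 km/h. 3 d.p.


phi = 1 + k * V / 100
phi = 1 + 0.17 * 171 / 100
phi = 1 + 0.2907
phi = 1.291

1.291


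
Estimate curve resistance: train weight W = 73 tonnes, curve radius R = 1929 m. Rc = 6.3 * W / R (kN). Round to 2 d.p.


Rc = 6.3 * W / R
Rc = 6.3 * 73 / 1929
Rc = 459.9 / 1929
Rc = 0.24 kN

0.24


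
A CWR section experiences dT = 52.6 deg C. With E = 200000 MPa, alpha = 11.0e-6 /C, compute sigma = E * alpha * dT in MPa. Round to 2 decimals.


sigma = E * alpha * dT
sigma = 200000 * 11.0e-6 * 52.6
sigma = 2.2 * 52.6
sigma = 115.72 MPa

115.72


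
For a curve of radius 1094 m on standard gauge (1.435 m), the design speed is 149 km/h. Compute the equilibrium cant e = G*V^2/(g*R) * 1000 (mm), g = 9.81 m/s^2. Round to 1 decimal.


Convert speed: V = 149 / 3.6 = 41.3889 m/s
Apply formula: e = 1.435 * 41.3889^2 / (9.81 * 1094)
e = 1.435 * 1713.0401 / 10732.14
e = 0.229051 m = 229.1 mm

229.1


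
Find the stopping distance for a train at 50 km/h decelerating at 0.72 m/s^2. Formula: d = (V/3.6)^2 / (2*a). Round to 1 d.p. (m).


Convert speed: V = 50 / 3.6 = 13.8889 m/s
V^2 = 192.9012
d = 192.9012 / (2 * 0.72)
d = 192.9012 / 1.44
d = 134.0 m

134.0


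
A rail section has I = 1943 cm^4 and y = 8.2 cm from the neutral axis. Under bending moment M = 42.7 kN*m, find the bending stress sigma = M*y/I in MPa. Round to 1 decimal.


Convert units:
M = 42.7 kN*m = 42700000 N*mm
y = 8.2 cm = 82 mm
I = 1943 cm^4 = 19430000 mm^4
sigma = 42700000 * 82 / 19430000
sigma = 180.2 MPa

180.2


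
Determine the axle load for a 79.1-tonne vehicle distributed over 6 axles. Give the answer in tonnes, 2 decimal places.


Load per axle = total weight / number of axles
Load = 79.1 / 6
Load = 13.18 tonnes

13.18


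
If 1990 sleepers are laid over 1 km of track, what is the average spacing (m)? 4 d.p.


Spacing = 1000 m / number of sleepers
Spacing = 1000 / 1990
Spacing = 0.5025 m

0.5025


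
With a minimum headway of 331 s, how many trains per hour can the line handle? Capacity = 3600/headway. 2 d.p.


Capacity = 3600 / headway
Capacity = 3600 / 331
Capacity = 10.88 trains/hour

10.88


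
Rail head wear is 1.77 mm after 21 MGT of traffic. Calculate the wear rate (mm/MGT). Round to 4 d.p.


Wear rate = total wear / cumulative tonnage
Rate = 1.77 / 21
Rate = 0.0843 mm/MGT

0.0843


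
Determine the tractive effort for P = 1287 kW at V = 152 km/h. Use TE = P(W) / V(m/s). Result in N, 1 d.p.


Convert: P = 1287 kW = 1287000 W
V = 152 / 3.6 = 42.2222 m/s
TE = 1287000 / 42.2222
TE = 30481.6 N

30481.6


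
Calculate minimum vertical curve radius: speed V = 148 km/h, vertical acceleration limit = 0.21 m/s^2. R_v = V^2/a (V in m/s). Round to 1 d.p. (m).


Convert speed: V = 148 / 3.6 = 41.1111 m/s
V^2 = 1690.1235 m^2/s^2
R_v = 1690.1235 / 0.21
R_v = 8048.2 m

8048.2


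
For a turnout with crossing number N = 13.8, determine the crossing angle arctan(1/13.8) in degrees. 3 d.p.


1/N = 1/13.8 = 0.072464
angle = arctan(0.072464) = 0.072337 rad
angle = 0.072337 * 180/pi = 4.145 degrees

4.145


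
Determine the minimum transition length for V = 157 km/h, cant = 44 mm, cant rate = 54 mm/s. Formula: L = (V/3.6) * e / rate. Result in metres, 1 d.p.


Convert speed: V = 157 / 3.6 = 43.6111 m/s
L = 43.6111 * 44 / 54
L = 1918.8889 / 54
L = 35.5 m

35.5


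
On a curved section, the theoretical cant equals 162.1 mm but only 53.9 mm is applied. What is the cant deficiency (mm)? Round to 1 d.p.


Cant deficiency = equilibrium cant - actual cant
CD = 162.1 - 53.9
CD = 108.2 mm

108.2


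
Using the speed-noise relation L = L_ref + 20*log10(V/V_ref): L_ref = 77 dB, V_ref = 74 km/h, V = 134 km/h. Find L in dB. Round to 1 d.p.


V/V_ref = 134 / 74 = 1.810811
log10(1.810811) = 0.257873
20 * 0.257873 = 5.1575
L = 77 + 5.1575 = 82.2 dB

82.2


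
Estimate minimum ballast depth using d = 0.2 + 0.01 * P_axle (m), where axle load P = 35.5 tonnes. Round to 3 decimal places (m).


d = 0.2 + 0.01 * 35.5
d = 0.2 + 0.355
d = 0.555 m

0.555


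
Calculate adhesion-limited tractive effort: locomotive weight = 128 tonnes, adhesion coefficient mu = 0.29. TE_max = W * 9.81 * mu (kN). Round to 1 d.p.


TE_max = W * g * mu
TE_max = 128 * 9.81 * 0.29
TE_max = 1255.68 * 0.29
TE_max = 364.1 kN

364.1


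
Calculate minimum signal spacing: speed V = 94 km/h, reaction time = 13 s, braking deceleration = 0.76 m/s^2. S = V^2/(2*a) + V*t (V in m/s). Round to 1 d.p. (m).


V = 94 / 3.6 = 26.1111 m/s
Braking distance = 26.1111^2 / (2*0.76) = 448.5461 m
Sighting distance = 26.1111 * 13 = 339.4444 m
S = 448.5461 + 339.4444 = 788.0 m

788.0


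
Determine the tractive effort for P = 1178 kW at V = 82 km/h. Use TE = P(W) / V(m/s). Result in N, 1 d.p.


Convert: P = 1178 kW = 1178000 W
V = 82 / 3.6 = 22.7778 m/s
TE = 1178000 / 22.7778
TE = 51717.1 N

51717.1


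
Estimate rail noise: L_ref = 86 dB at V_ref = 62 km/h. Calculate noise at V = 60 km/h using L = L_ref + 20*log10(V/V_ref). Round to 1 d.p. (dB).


V/V_ref = 60 / 62 = 0.967742
log10(0.967742) = -0.01424
20 * -0.01424 = -0.2848
L = 86 + -0.2848 = 85.7 dB

85.7


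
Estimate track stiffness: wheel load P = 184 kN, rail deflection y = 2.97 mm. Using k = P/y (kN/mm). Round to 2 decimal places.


Track stiffness k = P / y
k = 184 / 2.97
k = 61.95 kN/mm

61.95


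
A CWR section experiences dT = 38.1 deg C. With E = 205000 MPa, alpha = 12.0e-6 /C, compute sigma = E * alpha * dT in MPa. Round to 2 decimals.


sigma = E * alpha * dT
sigma = 205000 * 12.0e-6 * 38.1
sigma = 2.46 * 38.1
sigma = 93.73 MPa

93.73


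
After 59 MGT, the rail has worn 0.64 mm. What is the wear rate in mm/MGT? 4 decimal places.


Wear rate = total wear / cumulative tonnage
Rate = 0.64 / 59
Rate = 0.0108 mm/MGT

0.0108


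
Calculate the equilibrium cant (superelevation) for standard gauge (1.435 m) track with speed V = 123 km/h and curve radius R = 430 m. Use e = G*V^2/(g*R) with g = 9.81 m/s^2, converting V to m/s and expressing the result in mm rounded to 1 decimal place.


Convert speed: V = 123 / 3.6 = 34.1667 m/s
Apply formula: e = 1.435 * 34.1667^2 / (9.81 * 430)
e = 1.435 * 1167.3611 / 4218.3
e = 0.397118 m = 397.1 mm

397.1


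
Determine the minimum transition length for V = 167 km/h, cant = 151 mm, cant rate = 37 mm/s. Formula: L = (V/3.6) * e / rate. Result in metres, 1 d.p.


Convert speed: V = 167 / 3.6 = 46.3889 m/s
L = 46.3889 * 151 / 37
L = 7004.7222 / 37
L = 189.3 m

189.3


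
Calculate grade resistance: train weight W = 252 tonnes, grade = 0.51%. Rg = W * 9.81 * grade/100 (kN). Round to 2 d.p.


Rg = W * 9.81 * grade / 100
Rg = 252 * 9.81 * 0.51 / 100
Rg = 2472.12 * 0.0051
Rg = 12.61 kN

12.61


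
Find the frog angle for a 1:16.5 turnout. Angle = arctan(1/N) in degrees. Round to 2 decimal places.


1/N = 1/16.5 = 0.060606
angle = arctan(0.060606) = 0.060532 rad
angle = 0.060532 * 180/pi = 3.47 degrees

3.47


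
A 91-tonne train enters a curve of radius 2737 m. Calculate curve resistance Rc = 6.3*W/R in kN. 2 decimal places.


Rc = 6.3 * W / R
Rc = 6.3 * 91 / 2737
Rc = 573.3 / 2737
Rc = 0.21 kN

0.21


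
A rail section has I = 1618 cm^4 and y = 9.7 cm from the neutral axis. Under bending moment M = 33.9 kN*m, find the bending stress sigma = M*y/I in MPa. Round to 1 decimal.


Convert units:
M = 33.9 kN*m = 33900000 N*mm
y = 9.7 cm = 97 mm
I = 1618 cm^4 = 16180000 mm^4
sigma = 33900000 * 97 / 16180000
sigma = 203.2 MPa

203.2


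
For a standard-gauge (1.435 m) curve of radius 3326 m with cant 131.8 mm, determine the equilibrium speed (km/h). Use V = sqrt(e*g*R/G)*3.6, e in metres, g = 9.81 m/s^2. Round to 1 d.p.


Convert cant: e = 131.8 mm = 0.1318 m
V_ms = sqrt(0.1318 * 9.81 * 3326 / 1.435)
V_ms = sqrt(2996.779309) = 54.7428 m/s
V = 54.7428 * 3.6 = 197.1 km/h

197.1


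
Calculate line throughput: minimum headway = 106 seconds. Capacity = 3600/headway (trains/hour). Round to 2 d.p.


Capacity = 3600 / headway
Capacity = 3600 / 106
Capacity = 33.96 trains/hour

33.96


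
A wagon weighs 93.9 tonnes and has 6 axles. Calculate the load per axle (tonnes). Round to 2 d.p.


Load per axle = total weight / number of axles
Load = 93.9 / 6
Load = 15.65 tonnes

15.65


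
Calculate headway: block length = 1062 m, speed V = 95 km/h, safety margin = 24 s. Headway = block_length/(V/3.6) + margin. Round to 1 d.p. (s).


V = 95 / 3.6 = 26.3889 m/s
Block traversal time = 1062 / 26.3889 = 40.2442 s
Headway = 40.2442 + 24
Headway = 64.2 s

64.2


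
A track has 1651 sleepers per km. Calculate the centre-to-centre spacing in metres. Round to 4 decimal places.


Spacing = 1000 m / number of sleepers
Spacing = 1000 / 1651
Spacing = 0.6057 m

0.6057


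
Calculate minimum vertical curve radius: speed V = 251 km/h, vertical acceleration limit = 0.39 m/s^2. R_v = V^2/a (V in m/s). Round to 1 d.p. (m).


Convert speed: V = 251 / 3.6 = 69.7222 m/s
V^2 = 4861.1883 m^2/s^2
R_v = 4861.1883 / 0.39
R_v = 12464.6 m

12464.6


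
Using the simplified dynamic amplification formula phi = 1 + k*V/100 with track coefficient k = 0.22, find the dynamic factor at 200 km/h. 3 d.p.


phi = 1 + k * V / 100
phi = 1 + 0.22 * 200 / 100
phi = 1 + 0.44
phi = 1.440

1.440


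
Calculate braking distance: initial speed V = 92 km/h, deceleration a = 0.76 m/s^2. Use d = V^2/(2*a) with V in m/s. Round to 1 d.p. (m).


Convert speed: V = 92 / 3.6 = 25.5556 m/s
V^2 = 653.0864
d = 653.0864 / (2 * 0.76)
d = 653.0864 / 1.52
d = 429.7 m

429.7


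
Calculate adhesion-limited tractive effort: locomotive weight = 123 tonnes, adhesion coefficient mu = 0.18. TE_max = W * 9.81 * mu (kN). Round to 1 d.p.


TE_max = W * g * mu
TE_max = 123 * 9.81 * 0.18
TE_max = 1206.63 * 0.18
TE_max = 217.2 kN

217.2


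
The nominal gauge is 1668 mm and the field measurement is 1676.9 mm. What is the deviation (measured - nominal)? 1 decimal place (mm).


Deviation = measured - nominal
Deviation = 1676.9 - 1668
Deviation = 8.9 mm

8.9


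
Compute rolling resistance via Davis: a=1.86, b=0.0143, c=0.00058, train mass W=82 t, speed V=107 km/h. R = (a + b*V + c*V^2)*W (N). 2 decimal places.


b*V = 0.0143 * 107 = 1.5301
c*V^2 = 0.00058 * 11449 = 6.64042
R_per_t = 1.86 + 1.5301 + 6.64042 = 10.03052 N/t
R_total = 10.03052 * 82 = 822.50 N

822.50


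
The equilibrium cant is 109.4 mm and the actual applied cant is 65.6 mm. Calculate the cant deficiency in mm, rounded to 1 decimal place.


Cant deficiency = equilibrium cant - actual cant
CD = 109.4 - 65.6
CD = 43.8 mm

43.8


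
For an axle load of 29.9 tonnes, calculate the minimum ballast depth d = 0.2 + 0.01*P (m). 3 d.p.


d = 0.2 + 0.01 * 29.9
d = 0.2 + 0.299
d = 0.499 m

0.499


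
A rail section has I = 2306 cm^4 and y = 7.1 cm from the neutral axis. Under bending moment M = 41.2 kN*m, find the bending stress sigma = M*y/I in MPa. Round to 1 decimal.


Convert units:
M = 41.2 kN*m = 41200000 N*mm
y = 7.1 cm = 71 mm
I = 2306 cm^4 = 23060000 mm^4
sigma = 41200000 * 71 / 23060000
sigma = 126.9 MPa

126.9


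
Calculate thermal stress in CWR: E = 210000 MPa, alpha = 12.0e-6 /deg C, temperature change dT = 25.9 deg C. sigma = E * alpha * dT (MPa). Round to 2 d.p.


sigma = E * alpha * dT
sigma = 210000 * 12.0e-6 * 25.9
sigma = 2.52 * 25.9
sigma = 65.27 MPa

65.27


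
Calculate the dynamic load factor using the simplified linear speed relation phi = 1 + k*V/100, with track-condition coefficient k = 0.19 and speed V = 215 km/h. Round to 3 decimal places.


phi = 1 + k * V / 100
phi = 1 + 0.19 * 215 / 100
phi = 1 + 0.4085
phi = 1.409

1.409


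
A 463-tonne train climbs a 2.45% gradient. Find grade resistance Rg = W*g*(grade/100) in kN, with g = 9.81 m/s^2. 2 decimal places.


Rg = W * 9.81 * grade / 100
Rg = 463 * 9.81 * 2.45 / 100
Rg = 4542.03 * 0.0245
Rg = 111.28 kN

111.28


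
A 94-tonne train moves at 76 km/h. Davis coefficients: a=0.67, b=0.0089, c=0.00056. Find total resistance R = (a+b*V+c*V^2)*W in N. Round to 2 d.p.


b*V = 0.0089 * 76 = 0.6764
c*V^2 = 0.00056 * 5776 = 3.23456
R_per_t = 0.67 + 0.6764 + 3.23456 = 4.58096 N/t
R_total = 4.58096 * 94 = 430.61 N

430.61


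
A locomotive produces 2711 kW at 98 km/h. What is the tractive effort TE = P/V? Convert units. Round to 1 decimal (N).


Convert: P = 2711 kW = 2711000 W
V = 98 / 3.6 = 27.2222 m/s
TE = 2711000 / 27.2222
TE = 99587.8 N

99587.8


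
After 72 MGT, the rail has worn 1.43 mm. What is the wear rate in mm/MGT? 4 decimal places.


Wear rate = total wear / cumulative tonnage
Rate = 1.43 / 72
Rate = 0.0199 mm/MGT

0.0199


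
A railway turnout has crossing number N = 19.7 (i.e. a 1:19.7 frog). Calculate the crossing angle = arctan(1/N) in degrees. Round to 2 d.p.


1/N = 1/19.7 = 0.050761
angle = arctan(0.050761) = 0.050718 rad
angle = 0.050718 * 180/pi = 2.91 degrees

2.91


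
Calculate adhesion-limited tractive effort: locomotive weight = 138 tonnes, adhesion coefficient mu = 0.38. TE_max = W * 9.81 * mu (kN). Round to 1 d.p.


TE_max = W * g * mu
TE_max = 138 * 9.81 * 0.38
TE_max = 1353.78 * 0.38
TE_max = 514.4 kN

514.4


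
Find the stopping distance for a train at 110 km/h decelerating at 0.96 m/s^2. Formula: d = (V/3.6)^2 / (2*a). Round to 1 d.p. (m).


Convert speed: V = 110 / 3.6 = 30.5556 m/s
V^2 = 933.642
d = 933.642 / (2 * 0.96)
d = 933.642 / 1.92
d = 486.3 m

486.3


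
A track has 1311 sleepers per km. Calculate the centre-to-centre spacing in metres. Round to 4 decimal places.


Spacing = 1000 m / number of sleepers
Spacing = 1000 / 1311
Spacing = 0.7628 m

0.7628


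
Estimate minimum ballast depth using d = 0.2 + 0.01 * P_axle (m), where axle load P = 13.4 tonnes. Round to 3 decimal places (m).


d = 0.2 + 0.01 * 13.4
d = 0.2 + 0.134
d = 0.334 m

0.334


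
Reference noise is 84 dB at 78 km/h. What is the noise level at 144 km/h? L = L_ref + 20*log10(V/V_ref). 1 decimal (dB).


V/V_ref = 144 / 78 = 1.846154
log10(1.846154) = 0.266268
20 * 0.266268 = 5.3254
L = 84 + 5.3254 = 89.3 dB

89.3


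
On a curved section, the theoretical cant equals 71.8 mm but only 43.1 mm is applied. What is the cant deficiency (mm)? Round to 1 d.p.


Cant deficiency = equilibrium cant - actual cant
CD = 71.8 - 43.1
CD = 28.7 mm

28.7


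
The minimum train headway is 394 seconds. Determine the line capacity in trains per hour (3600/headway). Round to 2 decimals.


Capacity = 3600 / headway
Capacity = 3600 / 394
Capacity = 9.14 trains/hour

9.14


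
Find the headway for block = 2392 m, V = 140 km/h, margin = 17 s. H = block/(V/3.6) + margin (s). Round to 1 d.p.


V = 140 / 3.6 = 38.8889 m/s
Block traversal time = 2392 / 38.8889 = 61.5086 s
Headway = 61.5086 + 17
Headway = 78.5 s

78.5


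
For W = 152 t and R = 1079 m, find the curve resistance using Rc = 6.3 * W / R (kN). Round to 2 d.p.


Rc = 6.3 * W / R
Rc = 6.3 * 152 / 1079
Rc = 957.6 / 1079
Rc = 0.89 kN

0.89


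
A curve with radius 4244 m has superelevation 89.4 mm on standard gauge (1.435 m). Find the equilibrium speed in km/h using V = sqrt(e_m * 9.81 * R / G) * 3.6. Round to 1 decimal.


Convert cant: e = 89.4 mm = 0.0894 m
V_ms = sqrt(0.0894 * 9.81 * 4244 / 1.435)
V_ms = sqrt(2593.761266) = 50.929 m/s
V = 50.929 * 3.6 = 183.3 km/h

183.3


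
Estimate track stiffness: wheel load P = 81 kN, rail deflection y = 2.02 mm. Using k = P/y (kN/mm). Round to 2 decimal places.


Track stiffness k = P / y
k = 81 / 2.02
k = 40.10 kN/mm

40.10


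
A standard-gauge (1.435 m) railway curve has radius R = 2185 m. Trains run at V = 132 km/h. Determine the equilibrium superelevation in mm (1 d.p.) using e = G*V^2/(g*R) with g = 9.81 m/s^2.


Convert speed: V = 132 / 3.6 = 36.6667 m/s
Apply formula: e = 1.435 * 36.6667^2 / (9.81 * 2185)
e = 1.435 * 1344.4444 / 21434.85
e = 0.090007 m = 90.0 mm

90.0


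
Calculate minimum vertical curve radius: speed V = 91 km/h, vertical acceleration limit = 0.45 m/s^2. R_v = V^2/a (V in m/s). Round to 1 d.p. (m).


Convert speed: V = 91 / 3.6 = 25.2778 m/s
V^2 = 638.966 m^2/s^2
R_v = 638.966 / 0.45
R_v = 1419.9 m

1419.9


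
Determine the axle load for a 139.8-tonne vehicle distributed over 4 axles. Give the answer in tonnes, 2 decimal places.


Load per axle = total weight / number of axles
Load = 139.8 / 4
Load = 34.95 tonnes

34.95


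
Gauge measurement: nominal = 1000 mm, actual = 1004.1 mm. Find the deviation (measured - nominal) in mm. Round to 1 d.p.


Deviation = measured - nominal
Deviation = 1004.1 - 1000
Deviation = 4.1 mm

4.1


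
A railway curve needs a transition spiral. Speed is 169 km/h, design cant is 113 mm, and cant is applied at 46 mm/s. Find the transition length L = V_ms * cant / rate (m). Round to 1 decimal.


Convert speed: V = 169 / 3.6 = 46.9444 m/s
L = 46.9444 * 113 / 46
L = 5304.7222 / 46
L = 115.3 m

115.3


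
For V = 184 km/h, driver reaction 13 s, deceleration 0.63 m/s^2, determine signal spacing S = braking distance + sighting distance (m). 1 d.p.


V = 184 / 3.6 = 51.1111 m/s
Braking distance = 51.1111^2 / (2*0.63) = 2073.2902 m
Sighting distance = 51.1111 * 13 = 664.4444 m
S = 2073.2902 + 664.4444 = 2737.7 m

2737.7


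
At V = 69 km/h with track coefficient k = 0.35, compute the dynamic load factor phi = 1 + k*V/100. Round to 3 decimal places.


phi = 1 + k * V / 100
phi = 1 + 0.35 * 69 / 100
phi = 1 + 0.2415
phi = 1.242

1.242


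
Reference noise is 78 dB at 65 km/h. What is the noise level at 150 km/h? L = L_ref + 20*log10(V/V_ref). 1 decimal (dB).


V/V_ref = 150 / 65 = 2.307692
log10(2.307692) = 0.363178
20 * 0.363178 = 7.2636
L = 78 + 7.2636 = 85.3 dB

85.3


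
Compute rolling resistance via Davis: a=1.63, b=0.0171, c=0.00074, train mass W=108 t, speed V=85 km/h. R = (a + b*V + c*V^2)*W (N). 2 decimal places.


b*V = 0.0171 * 85 = 1.4535
c*V^2 = 0.00074 * 7225 = 5.3465
R_per_t = 1.63 + 1.4535 + 5.3465 = 8.43 N/t
R_total = 8.43 * 108 = 910.44 N

910.44


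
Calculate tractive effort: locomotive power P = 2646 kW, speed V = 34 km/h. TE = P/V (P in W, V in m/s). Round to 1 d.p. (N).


Convert: P = 2646 kW = 2646000 W
V = 34 / 3.6 = 9.4444 m/s
TE = 2646000 / 9.4444
TE = 280164.7 N

280164.7


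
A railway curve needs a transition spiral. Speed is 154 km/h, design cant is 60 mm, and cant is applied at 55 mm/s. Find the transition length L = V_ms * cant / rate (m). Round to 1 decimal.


Convert speed: V = 154 / 3.6 = 42.7778 m/s
L = 42.7778 * 60 / 55
L = 2566.6667 / 55
L = 46.7 m

46.7


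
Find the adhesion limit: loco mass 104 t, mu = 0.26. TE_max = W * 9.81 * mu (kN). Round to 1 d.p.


TE_max = W * g * mu
TE_max = 104 * 9.81 * 0.26
TE_max = 1020.24 * 0.26
TE_max = 265.3 kN

265.3


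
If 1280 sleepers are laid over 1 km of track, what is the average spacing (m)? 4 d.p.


Spacing = 1000 m / number of sleepers
Spacing = 1000 / 1280
Spacing = 0.7813 m

0.7813


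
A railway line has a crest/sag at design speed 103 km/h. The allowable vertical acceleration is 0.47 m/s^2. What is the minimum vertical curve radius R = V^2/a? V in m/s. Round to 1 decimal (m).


Convert speed: V = 103 / 3.6 = 28.6111 m/s
V^2 = 818.5957 m^2/s^2
R_v = 818.5957 / 0.47
R_v = 1741.7 m

1741.7


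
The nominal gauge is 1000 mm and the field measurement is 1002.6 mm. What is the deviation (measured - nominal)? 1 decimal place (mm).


Deviation = measured - nominal
Deviation = 1002.6 - 1000
Deviation = 2.6 mm

2.6


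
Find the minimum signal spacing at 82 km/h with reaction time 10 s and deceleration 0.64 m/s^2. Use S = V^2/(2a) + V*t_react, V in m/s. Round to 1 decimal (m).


V = 82 / 3.6 = 22.7778 m/s
Braking distance = 22.7778^2 / (2*0.64) = 405.3337 m
Sighting distance = 22.7778 * 10 = 227.7778 m
S = 405.3337 + 227.7778 = 633.1 m

633.1


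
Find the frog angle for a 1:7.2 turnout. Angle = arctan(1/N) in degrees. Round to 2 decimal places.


1/N = 1/7.2 = 0.138889
angle = arctan(0.138889) = 0.138006 rad
angle = 0.138006 * 180/pi = 7.91 degrees

7.91


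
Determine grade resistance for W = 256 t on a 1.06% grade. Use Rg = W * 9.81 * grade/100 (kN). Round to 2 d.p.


Rg = W * 9.81 * grade / 100
Rg = 256 * 9.81 * 1.06 / 100
Rg = 2511.36 * 0.0106
Rg = 26.62 kN

26.62


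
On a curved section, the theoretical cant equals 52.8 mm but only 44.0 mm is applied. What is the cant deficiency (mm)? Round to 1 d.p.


Cant deficiency = equilibrium cant - actual cant
CD = 52.8 - 44.0
CD = 8.8 mm

8.8


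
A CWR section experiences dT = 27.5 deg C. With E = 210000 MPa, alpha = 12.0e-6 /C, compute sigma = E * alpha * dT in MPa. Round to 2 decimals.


sigma = E * alpha * dT
sigma = 210000 * 12.0e-6 * 27.5
sigma = 2.52 * 27.5
sigma = 69.30 MPa

69.30


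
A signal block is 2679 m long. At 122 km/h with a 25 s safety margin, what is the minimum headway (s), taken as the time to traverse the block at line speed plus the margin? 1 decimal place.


V = 122 / 3.6 = 33.8889 m/s
Block traversal time = 2679 / 33.8889 = 79.0525 s
Headway = 79.0525 + 25
Headway = 104.1 s

104.1


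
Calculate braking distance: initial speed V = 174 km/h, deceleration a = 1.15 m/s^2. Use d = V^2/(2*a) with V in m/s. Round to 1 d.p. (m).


Convert speed: V = 174 / 3.6 = 48.3333 m/s
V^2 = 2336.1111
d = 2336.1111 / (2 * 1.15)
d = 2336.1111 / 2.3
d = 1015.7 m

1015.7


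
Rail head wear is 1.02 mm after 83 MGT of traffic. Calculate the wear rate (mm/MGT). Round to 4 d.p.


Wear rate = total wear / cumulative tonnage
Rate = 1.02 / 83
Rate = 0.0123 mm/MGT

0.0123


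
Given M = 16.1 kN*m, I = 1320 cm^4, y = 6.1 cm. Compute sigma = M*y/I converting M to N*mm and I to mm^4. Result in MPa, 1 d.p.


Convert units:
M = 16.1 kN*m = 16100000 N*mm
y = 6.1 cm = 61 mm
I = 1320 cm^4 = 13200000 mm^4
sigma = 16100000 * 61 / 13200000
sigma = 74.4 MPa

74.4


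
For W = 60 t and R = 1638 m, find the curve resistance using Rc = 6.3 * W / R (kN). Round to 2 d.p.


Rc = 6.3 * W / R
Rc = 6.3 * 60 / 1638
Rc = 378.0 / 1638
Rc = 0.23 kN

0.23


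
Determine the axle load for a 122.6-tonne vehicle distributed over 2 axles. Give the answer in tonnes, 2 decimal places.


Load per axle = total weight / number of axles
Load = 122.6 / 2
Load = 61.30 tonnes

61.30


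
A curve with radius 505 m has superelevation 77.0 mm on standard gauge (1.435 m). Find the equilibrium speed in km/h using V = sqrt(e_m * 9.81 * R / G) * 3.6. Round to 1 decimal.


Convert cant: e = 77.0 mm = 0.0770 m
V_ms = sqrt(0.0770 * 9.81 * 505 / 1.435)
V_ms = sqrt(265.827073) = 16.3042 m/s
V = 16.3042 * 3.6 = 58.7 km/h

58.7


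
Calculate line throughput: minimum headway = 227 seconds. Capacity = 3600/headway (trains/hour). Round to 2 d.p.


Capacity = 3600 / headway
Capacity = 3600 / 227
Capacity = 15.86 trains/hour

15.86


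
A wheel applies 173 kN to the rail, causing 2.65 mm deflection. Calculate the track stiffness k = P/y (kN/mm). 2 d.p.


Track stiffness k = P / y
k = 173 / 2.65
k = 65.28 kN/mm

65.28


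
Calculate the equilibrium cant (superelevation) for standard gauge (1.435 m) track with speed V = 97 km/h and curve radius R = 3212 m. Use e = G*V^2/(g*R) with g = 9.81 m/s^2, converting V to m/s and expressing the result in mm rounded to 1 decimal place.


Convert speed: V = 97 / 3.6 = 26.9444 m/s
Apply formula: e = 1.435 * 26.9444^2 / (9.81 * 3212)
e = 1.435 * 726.0031 / 31509.72
e = 0.033063 m = 33.1 mm

33.1


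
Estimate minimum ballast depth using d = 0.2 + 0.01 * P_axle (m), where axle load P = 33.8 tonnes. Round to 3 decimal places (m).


d = 0.2 + 0.01 * 33.8
d = 0.2 + 0.338
d = 0.538 m

0.538


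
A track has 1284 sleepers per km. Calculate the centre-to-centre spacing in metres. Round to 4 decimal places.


Spacing = 1000 m / number of sleepers
Spacing = 1000 / 1284
Spacing = 0.7788 m

0.7788


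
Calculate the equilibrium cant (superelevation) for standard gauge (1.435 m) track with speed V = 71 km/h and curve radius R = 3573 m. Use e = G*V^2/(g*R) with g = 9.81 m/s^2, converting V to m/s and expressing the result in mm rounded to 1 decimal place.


Convert speed: V = 71 / 3.6 = 19.7222 m/s
Apply formula: e = 1.435 * 19.7222^2 / (9.81 * 3573)
e = 1.435 * 388.966 / 35051.13
e = 0.015924 m = 15.9 mm

15.9


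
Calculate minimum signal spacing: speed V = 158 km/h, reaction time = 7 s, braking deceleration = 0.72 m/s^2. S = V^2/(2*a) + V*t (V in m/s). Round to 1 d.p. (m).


V = 158 / 3.6 = 43.8889 m/s
Braking distance = 43.8889^2 / (2*0.72) = 1337.6629 m
Sighting distance = 43.8889 * 7 = 307.2222 m
S = 1337.6629 + 307.2222 = 1644.9 m

1644.9


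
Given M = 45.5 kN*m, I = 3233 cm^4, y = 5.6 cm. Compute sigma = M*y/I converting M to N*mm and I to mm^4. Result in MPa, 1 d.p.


Convert units:
M = 45.5 kN*m = 45500000 N*mm
y = 5.6 cm = 56 mm
I = 3233 cm^4 = 32330000 mm^4
sigma = 45500000 * 56 / 32330000
sigma = 78.8 MPa

78.8


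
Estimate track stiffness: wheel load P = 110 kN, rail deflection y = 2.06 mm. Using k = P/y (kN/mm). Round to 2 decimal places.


Track stiffness k = P / y
k = 110 / 2.06
k = 53.40 kN/mm

53.40


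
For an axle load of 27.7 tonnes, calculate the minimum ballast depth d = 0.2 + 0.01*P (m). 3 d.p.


d = 0.2 + 0.01 * 27.7
d = 0.2 + 0.277
d = 0.477 m

0.477


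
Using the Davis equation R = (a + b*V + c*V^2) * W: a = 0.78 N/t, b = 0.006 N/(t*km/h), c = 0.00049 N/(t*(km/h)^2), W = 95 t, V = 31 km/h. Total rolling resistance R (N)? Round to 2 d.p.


b*V = 0.006 * 31 = 0.186
c*V^2 = 0.00049 * 961 = 0.47089
R_per_t = 0.78 + 0.186 + 0.47089 = 1.43689 N/t
R_total = 1.43689 * 95 = 136.50 N

136.50


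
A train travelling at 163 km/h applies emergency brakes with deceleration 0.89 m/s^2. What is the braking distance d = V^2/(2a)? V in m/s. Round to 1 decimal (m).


Convert speed: V = 163 / 3.6 = 45.2778 m/s
V^2 = 2050.0772
d = 2050.0772 / (2 * 0.89)
d = 2050.0772 / 1.78
d = 1151.7 m

1151.7


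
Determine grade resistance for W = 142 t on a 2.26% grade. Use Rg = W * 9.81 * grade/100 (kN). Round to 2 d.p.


Rg = W * 9.81 * grade / 100
Rg = 142 * 9.81 * 2.26 / 100
Rg = 1393.02 * 0.0226
Rg = 31.48 kN

31.48


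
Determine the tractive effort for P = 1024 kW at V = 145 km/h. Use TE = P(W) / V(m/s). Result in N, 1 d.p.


Convert: P = 1024 kW = 1024000 W
V = 145 / 3.6 = 40.2778 m/s
TE = 1024000 / 40.2778
TE = 25423.4 N

25423.4


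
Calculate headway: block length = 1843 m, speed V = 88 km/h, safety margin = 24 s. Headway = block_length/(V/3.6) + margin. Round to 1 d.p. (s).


V = 88 / 3.6 = 24.4444 m/s
Block traversal time = 1843 / 24.4444 = 75.3955 s
Headway = 75.3955 + 24
Headway = 99.4 s

99.4


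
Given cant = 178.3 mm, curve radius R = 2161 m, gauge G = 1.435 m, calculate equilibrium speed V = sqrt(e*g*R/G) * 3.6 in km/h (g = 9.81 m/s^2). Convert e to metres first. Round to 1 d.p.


Convert cant: e = 178.3 mm = 0.1783 m
V_ms = sqrt(0.1783 * 9.81 * 2161 / 1.435)
V_ms = sqrt(2634.045159) = 51.3229 m/s
V = 51.3229 * 3.6 = 184.8 km/h

184.8


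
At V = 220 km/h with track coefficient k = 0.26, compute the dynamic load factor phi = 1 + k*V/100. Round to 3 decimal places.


phi = 1 + k * V / 100
phi = 1 + 0.26 * 220 / 100
phi = 1 + 0.572
phi = 1.572

1.572


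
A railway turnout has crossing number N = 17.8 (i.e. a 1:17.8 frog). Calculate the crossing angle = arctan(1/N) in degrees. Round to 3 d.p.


1/N = 1/17.8 = 0.05618
angle = arctan(0.05618) = 0.056121 rad
angle = 0.056121 * 180/pi = 3.215 degrees

3.215


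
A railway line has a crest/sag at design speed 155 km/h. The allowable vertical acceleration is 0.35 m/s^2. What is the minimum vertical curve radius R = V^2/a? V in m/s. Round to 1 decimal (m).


Convert speed: V = 155 / 3.6 = 43.0556 m/s
V^2 = 1853.7809 m^2/s^2
R_v = 1853.7809 / 0.35
R_v = 5296.5 m

5296.5


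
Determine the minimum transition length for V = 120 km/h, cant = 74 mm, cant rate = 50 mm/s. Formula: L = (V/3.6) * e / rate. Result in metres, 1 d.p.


Convert speed: V = 120 / 3.6 = 33.3333 m/s
L = 33.3333 * 74 / 50
L = 2466.6667 / 50
L = 49.3 m

49.3


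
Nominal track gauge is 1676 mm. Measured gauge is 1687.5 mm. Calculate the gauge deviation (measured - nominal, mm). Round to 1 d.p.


Deviation = measured - nominal
Deviation = 1687.5 - 1676
Deviation = 11.5 mm

11.5


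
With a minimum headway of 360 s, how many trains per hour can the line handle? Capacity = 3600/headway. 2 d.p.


Capacity = 3600 / headway
Capacity = 3600 / 360
Capacity = 10.00 trains/hour

10.00


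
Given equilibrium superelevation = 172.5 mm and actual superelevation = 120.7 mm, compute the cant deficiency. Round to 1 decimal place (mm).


Cant deficiency = equilibrium cant - actual cant
CD = 172.5 - 120.7
CD = 51.8 mm

51.8


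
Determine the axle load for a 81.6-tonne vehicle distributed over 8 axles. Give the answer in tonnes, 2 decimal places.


Load per axle = total weight / number of axles
Load = 81.6 / 8
Load = 10.20 tonnes

10.20


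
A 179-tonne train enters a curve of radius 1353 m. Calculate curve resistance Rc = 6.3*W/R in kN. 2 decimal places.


Rc = 6.3 * W / R
Rc = 6.3 * 179 / 1353
Rc = 1127.7 / 1353
Rc = 0.83 kN

0.83


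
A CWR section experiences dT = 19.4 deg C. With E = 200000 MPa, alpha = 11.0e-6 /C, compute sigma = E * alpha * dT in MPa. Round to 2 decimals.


sigma = E * alpha * dT
sigma = 200000 * 11.0e-6 * 19.4
sigma = 2.2 * 19.4
sigma = 42.68 MPa

42.68


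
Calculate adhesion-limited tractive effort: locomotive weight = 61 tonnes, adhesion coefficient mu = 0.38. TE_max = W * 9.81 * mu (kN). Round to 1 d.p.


TE_max = W * g * mu
TE_max = 61 * 9.81 * 0.38
TE_max = 598.41 * 0.38
TE_max = 227.4 kN

227.4


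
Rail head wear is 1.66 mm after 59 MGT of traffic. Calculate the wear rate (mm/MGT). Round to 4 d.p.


Wear rate = total wear / cumulative tonnage
Rate = 1.66 / 59
Rate = 0.0281 mm/MGT

0.0281


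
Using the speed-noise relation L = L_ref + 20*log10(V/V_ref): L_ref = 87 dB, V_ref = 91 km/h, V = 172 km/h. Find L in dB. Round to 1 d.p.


V/V_ref = 172 / 91 = 1.89011
log10(1.89011) = 0.276487
20 * 0.276487 = 5.5297
L = 87 + 5.5297 = 92.5 dB

92.5


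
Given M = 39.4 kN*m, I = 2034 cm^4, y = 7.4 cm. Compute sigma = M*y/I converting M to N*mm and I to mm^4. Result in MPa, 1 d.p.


Convert units:
M = 39.4 kN*m = 39400000 N*mm
y = 7.4 cm = 74 mm
I = 2034 cm^4 = 20340000 mm^4
sigma = 39400000 * 74 / 20340000
sigma = 143.3 MPa

143.3


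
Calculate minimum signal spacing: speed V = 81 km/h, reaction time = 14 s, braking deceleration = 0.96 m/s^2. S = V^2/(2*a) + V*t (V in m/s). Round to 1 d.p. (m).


V = 81 / 3.6 = 22.5 m/s
Braking distance = 22.5^2 / (2*0.96) = 263.6719 m
Sighting distance = 22.5 * 14 = 315.0 m
S = 263.6719 + 315.0 = 578.7 m

578.7


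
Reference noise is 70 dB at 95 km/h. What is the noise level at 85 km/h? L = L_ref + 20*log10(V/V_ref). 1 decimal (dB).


V/V_ref = 85 / 95 = 0.894737
log10(0.894737) = -0.048305
20 * -0.048305 = -0.9661
L = 70 + -0.9661 = 69.0 dB

69.0


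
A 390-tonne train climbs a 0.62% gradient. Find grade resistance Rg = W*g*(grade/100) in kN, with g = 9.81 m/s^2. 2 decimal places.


Rg = W * 9.81 * grade / 100
Rg = 390 * 9.81 * 0.62 / 100
Rg = 3825.9 * 0.0062
Rg = 23.72 kN

23.72


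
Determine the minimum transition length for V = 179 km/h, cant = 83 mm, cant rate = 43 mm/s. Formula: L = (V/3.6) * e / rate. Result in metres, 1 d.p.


Convert speed: V = 179 / 3.6 = 49.7222 m/s
L = 49.7222 * 83 / 43
L = 4126.9444 / 43
L = 96.0 m

96.0


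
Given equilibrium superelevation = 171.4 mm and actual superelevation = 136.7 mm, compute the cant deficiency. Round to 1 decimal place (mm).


Cant deficiency = equilibrium cant - actual cant
CD = 171.4 - 136.7
CD = 34.7 mm

34.7


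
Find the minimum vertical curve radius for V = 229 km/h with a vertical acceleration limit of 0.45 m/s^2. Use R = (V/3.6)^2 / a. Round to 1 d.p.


Convert speed: V = 229 / 3.6 = 63.6111 m/s
V^2 = 4046.3735 m^2/s^2
R_v = 4046.3735 / 0.45
R_v = 8991.9 m

8991.9


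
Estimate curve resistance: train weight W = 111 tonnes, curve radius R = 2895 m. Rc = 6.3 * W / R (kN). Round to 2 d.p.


Rc = 6.3 * W / R
Rc = 6.3 * 111 / 2895
Rc = 699.3 / 2895
Rc = 0.24 kN

0.24


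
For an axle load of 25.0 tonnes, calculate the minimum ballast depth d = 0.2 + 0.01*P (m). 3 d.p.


d = 0.2 + 0.01 * 25.0
d = 0.2 + 0.25
d = 0.450 m

0.450


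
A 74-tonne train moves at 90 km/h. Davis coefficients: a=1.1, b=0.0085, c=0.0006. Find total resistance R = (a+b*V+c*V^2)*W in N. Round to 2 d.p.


b*V = 0.0085 * 90 = 0.765
c*V^2 = 0.0006 * 8100 = 4.86
R_per_t = 1.1 + 0.765 + 4.86 = 6.725 N/t
R_total = 6.725 * 74 = 497.65 N

497.65


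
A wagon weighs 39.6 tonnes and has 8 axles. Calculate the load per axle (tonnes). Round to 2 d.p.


Load per axle = total weight / number of axles
Load = 39.6 / 8
Load = 4.95 tonnes

4.95


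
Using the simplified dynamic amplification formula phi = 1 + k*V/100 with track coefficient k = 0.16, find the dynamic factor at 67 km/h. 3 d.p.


phi = 1 + k * V / 100
phi = 1 + 0.16 * 67 / 100
phi = 1 + 0.1072
phi = 1.107

1.107


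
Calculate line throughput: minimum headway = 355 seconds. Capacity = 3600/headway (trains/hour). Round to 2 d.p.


Capacity = 3600 / headway
Capacity = 3600 / 355
Capacity = 10.14 trains/hour

10.14


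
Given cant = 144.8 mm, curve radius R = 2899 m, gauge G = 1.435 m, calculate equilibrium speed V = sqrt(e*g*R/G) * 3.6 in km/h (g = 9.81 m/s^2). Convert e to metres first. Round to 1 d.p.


Convert cant: e = 144.8 mm = 0.1448 m
V_ms = sqrt(0.1448 * 9.81 * 2899 / 1.435)
V_ms = sqrt(2869.682726) = 53.5694 m/s
V = 53.5694 * 3.6 = 192.8 km/h

192.8


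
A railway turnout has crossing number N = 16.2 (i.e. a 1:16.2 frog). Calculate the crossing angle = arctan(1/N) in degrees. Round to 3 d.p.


1/N = 1/16.2 = 0.061728
angle = arctan(0.061728) = 0.06165 rad
angle = 0.06165 * 180/pi = 3.532 degrees

3.532


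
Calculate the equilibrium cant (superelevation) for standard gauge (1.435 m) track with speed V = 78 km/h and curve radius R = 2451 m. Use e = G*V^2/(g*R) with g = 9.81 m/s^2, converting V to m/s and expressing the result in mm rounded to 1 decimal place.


Convert speed: V = 78 / 3.6 = 21.6667 m/s
Apply formula: e = 1.435 * 21.6667^2 / (9.81 * 2451)
e = 1.435 * 469.4444 / 24044.31
e = 0.028017 m = 28.0 mm

28.0


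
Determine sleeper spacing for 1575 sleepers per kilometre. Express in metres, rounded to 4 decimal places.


Spacing = 1000 m / number of sleepers
Spacing = 1000 / 1575
Spacing = 0.6349 m

0.6349


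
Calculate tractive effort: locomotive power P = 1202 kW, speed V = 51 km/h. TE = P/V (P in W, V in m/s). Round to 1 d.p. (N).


Convert: P = 1202 kW = 1202000 W
V = 51 / 3.6 = 14.1667 m/s
TE = 1202000 / 14.1667
TE = 84847.1 N

84847.1


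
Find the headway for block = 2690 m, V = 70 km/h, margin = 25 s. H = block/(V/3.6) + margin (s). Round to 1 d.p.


V = 70 / 3.6 = 19.4444 m/s
Block traversal time = 2690 / 19.4444 = 138.3429 s
Headway = 138.3429 + 25
Headway = 163.3 s

163.3


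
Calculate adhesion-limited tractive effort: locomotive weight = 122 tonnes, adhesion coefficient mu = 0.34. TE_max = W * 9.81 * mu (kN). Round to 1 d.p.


TE_max = W * g * mu
TE_max = 122 * 9.81 * 0.34
TE_max = 1196.82 * 0.34
TE_max = 406.9 kN

406.9


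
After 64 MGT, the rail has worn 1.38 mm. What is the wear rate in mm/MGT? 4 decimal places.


Wear rate = total wear / cumulative tonnage
Rate = 1.38 / 64
Rate = 0.0216 mm/MGT

0.0216


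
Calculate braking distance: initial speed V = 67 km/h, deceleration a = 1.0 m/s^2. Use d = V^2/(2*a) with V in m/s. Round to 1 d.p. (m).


Convert speed: V = 67 / 3.6 = 18.6111 m/s
V^2 = 346.3735
d = 346.3735 / (2 * 1.0)
d = 346.3735 / 2.0
d = 173.2 m

173.2


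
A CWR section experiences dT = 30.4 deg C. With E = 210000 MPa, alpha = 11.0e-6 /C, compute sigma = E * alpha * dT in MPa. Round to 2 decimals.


sigma = E * alpha * dT
sigma = 210000 * 11.0e-6 * 30.4
sigma = 2.31 * 30.4
sigma = 70.22 MPa

70.22


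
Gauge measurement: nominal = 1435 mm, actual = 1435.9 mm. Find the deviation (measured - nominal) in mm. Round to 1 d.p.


Deviation = measured - nominal
Deviation = 1435.9 - 1435
Deviation = 0.9 mm

0.9


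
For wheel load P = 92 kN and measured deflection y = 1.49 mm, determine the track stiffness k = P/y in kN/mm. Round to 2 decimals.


Track stiffness k = P / y
k = 92 / 1.49
k = 61.74 kN/mm

61.74


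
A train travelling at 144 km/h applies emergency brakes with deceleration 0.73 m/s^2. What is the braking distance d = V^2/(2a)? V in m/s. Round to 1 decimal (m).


Convert speed: V = 144 / 3.6 = 40.0 m/s
V^2 = 1600.0
d = 1600.0 / (2 * 0.73)
d = 1600.0 / 1.46
d = 1095.9 m

1095.9


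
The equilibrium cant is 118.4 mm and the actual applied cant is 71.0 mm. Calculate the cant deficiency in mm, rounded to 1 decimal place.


Cant deficiency = equilibrium cant - actual cant
CD = 118.4 - 71.0
CD = 47.4 mm

47.4


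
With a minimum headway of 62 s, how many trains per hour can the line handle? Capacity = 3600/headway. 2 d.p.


Capacity = 3600 / headway
Capacity = 3600 / 62
Capacity = 58.06 trains/hour

58.06


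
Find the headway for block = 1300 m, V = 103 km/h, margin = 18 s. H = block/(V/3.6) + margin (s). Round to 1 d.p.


V = 103 / 3.6 = 28.6111 m/s
Block traversal time = 1300 / 28.6111 = 45.4369 s
Headway = 45.4369 + 18
Headway = 63.4 s

63.4


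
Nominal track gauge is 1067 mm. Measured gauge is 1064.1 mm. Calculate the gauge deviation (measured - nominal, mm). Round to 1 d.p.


Deviation = measured - nominal
Deviation = 1064.1 - 1067
Deviation = -2.9 mm

-2.9


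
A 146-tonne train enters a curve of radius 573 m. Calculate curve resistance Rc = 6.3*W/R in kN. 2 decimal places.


Rc = 6.3 * W / R
Rc = 6.3 * 146 / 573
Rc = 919.8 / 573
Rc = 1.61 kN

1.61


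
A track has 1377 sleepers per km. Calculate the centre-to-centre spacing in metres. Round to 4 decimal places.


Spacing = 1000 m / number of sleepers
Spacing = 1000 / 1377
Spacing = 0.7262 m

0.7262


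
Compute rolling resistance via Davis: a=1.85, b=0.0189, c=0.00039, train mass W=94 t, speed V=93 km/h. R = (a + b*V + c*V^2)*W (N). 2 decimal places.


b*V = 0.0189 * 93 = 1.7577
c*V^2 = 0.00039 * 8649 = 3.37311
R_per_t = 1.85 + 1.7577 + 3.37311 = 6.98081 N/t
R_total = 6.98081 * 94 = 656.20 N

656.20


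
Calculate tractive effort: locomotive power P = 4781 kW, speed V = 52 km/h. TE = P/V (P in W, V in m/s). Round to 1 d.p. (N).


Convert: P = 4781 kW = 4781000 W
V = 52 / 3.6 = 14.4444 m/s
TE = 4781000 / 14.4444
TE = 330992.3 N

330992.3


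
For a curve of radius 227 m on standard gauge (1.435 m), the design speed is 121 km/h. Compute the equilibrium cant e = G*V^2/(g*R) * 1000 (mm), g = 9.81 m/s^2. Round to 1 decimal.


Convert speed: V = 121 / 3.6 = 33.6111 m/s
Apply formula: e = 1.435 * 33.6111^2 / (9.81 * 227)
e = 1.435 * 1129.7068 / 2226.87
e = 0.727986 m = 728.0 mm

728.0
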